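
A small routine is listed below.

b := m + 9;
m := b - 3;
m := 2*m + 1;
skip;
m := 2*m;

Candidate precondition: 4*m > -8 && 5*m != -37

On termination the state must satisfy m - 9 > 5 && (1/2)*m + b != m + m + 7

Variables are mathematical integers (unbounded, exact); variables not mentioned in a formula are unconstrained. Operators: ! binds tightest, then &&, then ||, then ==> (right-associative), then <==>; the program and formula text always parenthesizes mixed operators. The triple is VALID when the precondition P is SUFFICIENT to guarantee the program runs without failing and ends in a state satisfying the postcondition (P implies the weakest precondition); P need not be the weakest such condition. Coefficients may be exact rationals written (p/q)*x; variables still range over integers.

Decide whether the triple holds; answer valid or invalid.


Working backward. After the program, the postcondition m - 9 > 5 && (1/2)*m + b != m + m + 7 must hold; in canonical form it is m > 14 && b != (3/2)*m + 7.
Before m := 2*m: 2*m > 14 && b != 3*m + 7
Before skip: 2*m > 14 && b != 3*m + 7
Before m := 2*m + 1: 4*m > 12 && b != 6*m + 10
Before m := b - 3: 4*b > 24 && 5*b != 8
Before b := m + 9: 4*m > -12 && 5*m != -37
The weakest precondition is 4*m > -12 && 5*m != -37.
Check whether 4*m > -8 && 5*m != -37 implies it.
Every state satisfying the precondition satisfies the weakest precondition: the implication holds.
Answer: valid


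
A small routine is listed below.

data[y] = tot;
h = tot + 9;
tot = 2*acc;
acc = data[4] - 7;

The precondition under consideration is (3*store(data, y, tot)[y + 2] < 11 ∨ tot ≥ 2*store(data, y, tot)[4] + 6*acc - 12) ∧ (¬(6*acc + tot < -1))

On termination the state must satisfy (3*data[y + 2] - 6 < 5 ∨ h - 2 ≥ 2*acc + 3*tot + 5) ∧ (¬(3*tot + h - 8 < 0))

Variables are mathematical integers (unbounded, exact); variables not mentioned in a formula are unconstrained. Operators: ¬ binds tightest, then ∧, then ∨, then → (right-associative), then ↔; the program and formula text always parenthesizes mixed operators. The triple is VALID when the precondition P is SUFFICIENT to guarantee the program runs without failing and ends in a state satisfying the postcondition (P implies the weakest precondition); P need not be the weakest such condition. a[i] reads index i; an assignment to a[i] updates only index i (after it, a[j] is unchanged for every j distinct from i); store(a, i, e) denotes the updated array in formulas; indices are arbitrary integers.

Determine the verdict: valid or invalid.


Working backward. After the program, the postcondition (3*data[y + 2] - 6 < 5 ∨ h - 2 ≥ 2*acc + 3*tot + 5) ∧ (¬(3*tot + h - 8 < 0)) must hold; in canonical form it is (3*data[y + 2] < 11 ∨ h ≥ 2*acc + 3*tot + 7) ∧ (¬(h + 3*tot < 8)).
Before acc := data[4] - 7: (3*data[y + 2] < 11 ∨ h ≥ 2*data[4] + 3*tot - 7) ∧ (¬(h + 3*tot < 8))
Before tot := 2*acc: (3*data[y + 2] < 11 ∨ h ≥ 2*data[4] + 6*acc - 7) ∧ (¬(6*acc + h < 8))
Before h := tot + 9: (3*data[y + 2] < 11 ∨ tot ≥ 2*data[4] + 6*acc - 16) ∧ (¬(6*acc + tot < -1))
Before data[y] := tot: (3*store(data, y, tot)[y + 2] < 11 ∨ tot ≥ 2*store(data, y, tot)[4] + 6*acc - 16) ∧ (¬(6*acc + tot < -1))
The weakest precondition is (3*store(data, y, tot)[y + 2] < 11 ∨ tot ≥ 2*store(data, y, tot)[4] + 6*acc - 16) ∧ (¬(6*acc + tot < -1)).
Check whether (3*store(data, y, tot)[y + 2] < 11 ∨ tot ≥ 2*store(data, y, tot)[4] + 6*acc - 12) ∧ (¬(6*acc + tot < -1)) implies it.
Every state satisfying the precondition satisfies the weakest precondition: the implication holds.
Answer: valid


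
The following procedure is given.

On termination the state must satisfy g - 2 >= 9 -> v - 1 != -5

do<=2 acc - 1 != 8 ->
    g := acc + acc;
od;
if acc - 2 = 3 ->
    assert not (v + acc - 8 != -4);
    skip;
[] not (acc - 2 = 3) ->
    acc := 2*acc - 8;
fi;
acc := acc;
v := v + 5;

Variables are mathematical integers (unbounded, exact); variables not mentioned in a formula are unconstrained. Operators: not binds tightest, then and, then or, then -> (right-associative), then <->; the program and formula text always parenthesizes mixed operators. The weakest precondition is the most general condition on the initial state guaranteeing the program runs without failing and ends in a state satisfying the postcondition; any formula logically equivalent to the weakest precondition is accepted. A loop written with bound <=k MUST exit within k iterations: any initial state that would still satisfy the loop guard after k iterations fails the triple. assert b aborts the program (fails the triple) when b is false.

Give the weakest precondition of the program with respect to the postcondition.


Working backward. After the program, the postcondition g - 2 >= 9 -> v - 1 != -5 must hold; in canonical form it is g >= 11 -> v != -4.
Before v := v + 5: g >= 11 -> v != -9
Before acc := acc: g >= 11 -> v != -9
Then branch requires (not (acc + v != 4)) and (g >= 11 -> v != -9); else branch requires g >= 11 -> v != -9.
Before the if: (acc = 5 -> ((not (acc + v != 4)) and (g >= 11 -> v != -9))) and ((not (acc = 5)) -> (g >= 11 -> v != -9))
Before the loop (bound <=2), unroll the exhaustion recursion (WP_0 = exit-now case; WP_j = one more guarded iteration, up to j = 2):
  WP_0: (not (acc != 9)) and (acc = 5 -> ((not (acc + v != 4)) and (g >= 11 -> v != -9))) and ((not (acc = 5)) -> (g >= 11 -> v != -9))
  WP_1: (acc != 9 -> ((not (acc != 9)) and (acc = 5 -> ((not (acc + v != 4)) and (2*acc >= 11 -> v != -9))) and ((not (acc = 5)) -> (2*acc >= 11 -> v != -9)))) and ((not (acc != 9)) -> ((acc = 5 -> ((not (acc + v != 4)) and (g >= 11 -> v != -9))) and ((not (acc = 5)) -> (g >= 11 -> v != -9))))
  WP_2: (acc != 9 -> ((acc != 9 -> ((not (acc != 9)) and (acc = 5 -> ((not (acc + v != 4)) and (2*acc >= 11 -> v != -9))) and ((not (acc = 5)) -> (2*acc >= 11 -> v != -9)))) and ((not (acc != 9)) -> ((acc = 5 -> ((not (acc + v != 4)) and (2*acc >= 11 -> v != -9))) and ((not (acc = 5)) -> (2*acc >= 11 -> v != -9)))))) and ((not (acc != 9)) -> ((acc = 5 -> ((not (acc + v != 4)) and (g >= 11 -> v != -9))) and ((not (acc = 5)) -> (g >= 11 -> v != -9))))
So before the loop: (acc != 9 -> ((acc != 9 -> ((not (acc != 9)) and (acc = 5 -> ((not (acc + v != 4)) and (2*acc >= 11 -> v != -9))) and ((not (acc = 5)) -> (2*acc >= 11 -> v != -9)))) and ((not (acc != 9)) -> ((acc = 5 -> ((not (acc + v != 4)) and (2*acc >= 11 -> v != -9))) and ((not (acc = 5)) -> (2*acc >= 11 -> v != -9)))))) and ((not (acc != 9)) -> ((acc = 5 -> ((not (acc + v != 4)) and (g >= 11 -> v != -9))) and ((not (acc = 5)) -> (g >= 11 -> v != -9))))
Answer: WP = (acc != 9 -> ((acc != 9 -> ((not (acc != 9)) and (acc = 5 -> ((not (acc + v != 4)) and (2*acc >= 11 -> v != -9))) and ((not (acc = 5)) -> (2*acc >= 11 -> v != -9)))) and ((not (acc != 9)) -> ((acc = 5 -> ((not (acc + v != 4)) and (2*acc >= 11 -> v != -9))) and ((not (acc = 5)) -> (2*acc >= 11 -> v != -9)))))) and ((not (acc != 9)) -> ((acc = 5 -> ((not (acc + v != 4)) and (g >= 11 -> v != -9))) and ((not (acc = 5)) -> (g >= 11 -> v != -9))))


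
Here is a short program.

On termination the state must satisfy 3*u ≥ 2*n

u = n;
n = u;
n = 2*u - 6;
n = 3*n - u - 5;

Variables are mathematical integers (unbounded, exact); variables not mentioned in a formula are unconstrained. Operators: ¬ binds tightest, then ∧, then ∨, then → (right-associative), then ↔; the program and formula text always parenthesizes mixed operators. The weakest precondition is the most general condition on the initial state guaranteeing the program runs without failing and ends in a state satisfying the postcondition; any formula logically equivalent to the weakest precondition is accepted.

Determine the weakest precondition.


Working backward. After the program, 3*u ≥ 2*n must hold.
Before n := 3*n - u - 5: 5*u ≥ 6*n - 10
Before n := 2*u - 6: 7*u ≤ 46
Before n := u: 7*u ≤ 46
Before u := n: 7*n ≤ 46
Answer: WP = 7*n ≤ 46


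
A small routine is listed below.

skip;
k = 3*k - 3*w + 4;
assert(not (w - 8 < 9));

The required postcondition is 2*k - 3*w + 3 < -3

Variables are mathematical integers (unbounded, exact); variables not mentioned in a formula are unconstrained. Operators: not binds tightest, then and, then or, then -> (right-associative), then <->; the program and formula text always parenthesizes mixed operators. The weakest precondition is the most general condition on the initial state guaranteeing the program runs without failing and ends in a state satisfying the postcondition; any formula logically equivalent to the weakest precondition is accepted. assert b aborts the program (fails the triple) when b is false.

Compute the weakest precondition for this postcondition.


Working backward. After the program, the postcondition 2*k - 3*w + 3 < -3 must hold; in canonical form it is 2*k < 3*w - 6.
Before assert not (w - 8 < 9): (not (w < 17)) and 2*k < 3*w - 6
Before k := 3*k - 3*w + 4: (not (w < 17)) and 6*k < 9*w - 14
Before skip: (not (w < 17)) and 6*k < 9*w - 14
Answer: WP = (not (w < 17)) and 6*k < 9*w - 14


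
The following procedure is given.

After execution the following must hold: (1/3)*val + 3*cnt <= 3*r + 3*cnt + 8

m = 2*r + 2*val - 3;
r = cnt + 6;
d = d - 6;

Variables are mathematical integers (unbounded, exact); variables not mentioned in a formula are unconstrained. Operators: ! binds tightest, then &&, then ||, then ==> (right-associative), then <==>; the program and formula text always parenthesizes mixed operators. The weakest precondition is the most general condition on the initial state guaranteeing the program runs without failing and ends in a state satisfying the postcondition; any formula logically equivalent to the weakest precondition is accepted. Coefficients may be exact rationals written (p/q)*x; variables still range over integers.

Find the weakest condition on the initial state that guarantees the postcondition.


Working backward. After the program, the postcondition (1/3)*val + 3*cnt <= 3*r + 3*cnt + 8 must hold; in canonical form it is (1/3)*val <= 3*r + 8.
Before d := d - 6: (1/3)*val <= 3*r + 8
Before r := cnt + 6: (1/3)*val <= 3*cnt + 26
Before m := 2*r + 2*val - 3: (1/3)*val <= 3*cnt + 26
Answer: WP = (1/3)*val <= 3*cnt + 26


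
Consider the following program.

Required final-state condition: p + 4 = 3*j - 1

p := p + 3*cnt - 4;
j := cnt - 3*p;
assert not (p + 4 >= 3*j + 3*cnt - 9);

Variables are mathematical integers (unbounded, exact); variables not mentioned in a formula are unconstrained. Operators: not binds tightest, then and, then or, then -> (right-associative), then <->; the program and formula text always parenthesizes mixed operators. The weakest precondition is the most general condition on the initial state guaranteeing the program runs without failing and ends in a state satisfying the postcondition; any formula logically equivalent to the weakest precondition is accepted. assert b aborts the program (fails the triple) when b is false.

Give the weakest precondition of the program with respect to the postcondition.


Working backward. After the program, the postcondition p + 4 = 3*j - 1 must hold; in canonical form it is p = 3*j - 5.
Before assert not (p + 4 >= 3*j + 3*cnt - 9): (not (p >= 3*cnt + 3*j - 13)) and p = 3*j - 5
Before j := cnt - 3*p: (not (10*p >= 6*cnt - 13)) and 10*p = 3*cnt - 5
Before p := p + 3*cnt - 4: (not (24*cnt + 10*p >= 27)) and 27*cnt + 10*p = 35
Answer: WP = (not (24*cnt + 10*p >= 27)) and 27*cnt + 10*p = 35


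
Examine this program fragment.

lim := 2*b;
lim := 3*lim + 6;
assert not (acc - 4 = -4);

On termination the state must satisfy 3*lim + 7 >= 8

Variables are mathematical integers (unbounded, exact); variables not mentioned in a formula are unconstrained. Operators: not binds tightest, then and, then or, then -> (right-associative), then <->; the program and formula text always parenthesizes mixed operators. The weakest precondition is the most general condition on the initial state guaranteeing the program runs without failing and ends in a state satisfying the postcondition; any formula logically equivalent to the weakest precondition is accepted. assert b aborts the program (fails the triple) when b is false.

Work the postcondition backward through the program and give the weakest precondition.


Working backward. After the program, the postcondition 3*lim + 7 >= 8 must hold; in canonical form it is 3*lim >= 1.
Before assert not (acc - 4 = -4): (not (acc = 0)) and 3*lim >= 1
Before lim := 3*lim + 6: (not (acc = 0)) and 9*lim >= -17
Before lim := 2*b: (not (acc = 0)) and 18*b >= -17
Answer: WP = (not (acc = 0)) and 18*b >= -17


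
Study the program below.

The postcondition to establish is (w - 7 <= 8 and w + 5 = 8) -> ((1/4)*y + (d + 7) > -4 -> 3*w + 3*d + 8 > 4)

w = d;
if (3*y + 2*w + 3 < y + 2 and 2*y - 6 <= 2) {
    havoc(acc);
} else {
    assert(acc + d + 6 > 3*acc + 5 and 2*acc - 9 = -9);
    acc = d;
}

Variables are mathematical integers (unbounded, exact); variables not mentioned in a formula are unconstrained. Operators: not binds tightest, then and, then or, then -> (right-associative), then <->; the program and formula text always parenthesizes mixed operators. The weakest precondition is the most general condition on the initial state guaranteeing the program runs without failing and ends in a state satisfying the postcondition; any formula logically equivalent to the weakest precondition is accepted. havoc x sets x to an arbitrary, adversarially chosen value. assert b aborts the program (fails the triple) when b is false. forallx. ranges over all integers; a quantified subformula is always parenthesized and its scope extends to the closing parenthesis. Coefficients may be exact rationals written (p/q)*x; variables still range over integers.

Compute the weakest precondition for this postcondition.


Working backward. After the program, the postcondition (w - 7 <= 8 and w + 5 = 8) -> ((1/4)*y + (d + 7) > -4 -> 3*w + 3*d + 8 > 4) must hold; in canonical form it is (w <= 15 and w = 3) -> (d + (1/4)*y > -11 -> 3*d + 3*w > -4).
Then branch requires (w <= 15 and w = 3) -> (d + (1/4)*y > -11 -> 3*d + 3*w > -4); else branch requires d > 2*acc - 1 and 2*acc = 0 and ((w <= 15 and w = 3) -> (d + (1/4)*y > -11 -> 3*d + 3*w > -4)).
Before the if: ((2*w + 2*y < -1 and 2*y <= 8) -> ((w <= 15 and w = 3) -> (d + (1/4)*y > -11 -> 3*d + 3*w > -4))) and ((not (2*w + 2*y < -1 and 2*y <= 8)) -> (d > 2*acc - 1 and 2*acc = 0 and ((w <= 15 and w = 3) -> (d + (1/4)*y > -11 -> 3*d + 3*w > -4))))
Before w := d: ((2*d + 2*y < -1 and 2*y <= 8) -> ((d <= 15 and d = 3) -> (d + (1/4)*y > -11 -> 6*d > -4))) and ((not (2*d + 2*y < -1 and 2*y <= 8)) -> (d > 2*acc - 1 and 2*acc = 0 and ((d <= 15 and d = 3) -> (d + (1/4)*y > -11 -> 6*d > -4))))
Answer: WP = ((2*d + 2*y < -1 and 2*y <= 8) -> ((d <= 15 and d = 3) -> (d + (1/4)*y > -11 -> 6*d > -4))) and ((not (2*d + 2*y < -1 and 2*y <= 8)) -> (d > 2*acc - 1 and 2*acc = 0 and ((d <= 15 and d = 3) -> (d + (1/4)*y > -11 -> 6*d > -4))))


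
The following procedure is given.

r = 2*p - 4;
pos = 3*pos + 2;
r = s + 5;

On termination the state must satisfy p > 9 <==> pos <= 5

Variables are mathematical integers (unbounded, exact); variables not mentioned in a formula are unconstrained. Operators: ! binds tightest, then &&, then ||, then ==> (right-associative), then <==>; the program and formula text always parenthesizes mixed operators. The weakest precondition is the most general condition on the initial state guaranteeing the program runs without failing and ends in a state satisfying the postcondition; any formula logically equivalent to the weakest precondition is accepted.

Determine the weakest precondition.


Working backward. After the program, p > 9 <==> pos <= 5 must hold.
Before r := s + 5: p > 9 <==> pos <= 5
Before pos := 3*pos + 2: p > 9 <==> 3*pos <= 3
Before r := 2*p - 4: p > 9 <==> 3*pos <= 3
Answer: WP = p > 9 <==> 3*pos <= 3


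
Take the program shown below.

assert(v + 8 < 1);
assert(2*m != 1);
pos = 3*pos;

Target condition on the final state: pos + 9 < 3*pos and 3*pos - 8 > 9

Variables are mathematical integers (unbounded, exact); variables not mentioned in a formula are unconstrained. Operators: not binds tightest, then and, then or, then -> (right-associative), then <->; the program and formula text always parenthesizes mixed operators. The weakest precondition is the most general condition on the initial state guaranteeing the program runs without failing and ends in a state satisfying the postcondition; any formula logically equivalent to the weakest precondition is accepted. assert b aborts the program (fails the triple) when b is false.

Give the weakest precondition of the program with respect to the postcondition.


Working backward. After the program, the postcondition pos + 9 < 3*pos and 3*pos - 8 > 9 must hold; in canonical form it is 2*pos > 9 and 3*pos > 17.
Before pos := 3*pos: 6*pos > 9 and 9*pos > 17
Before assert 2*m != 1: 2*m != 1 and 6*pos > 9 and 9*pos > 17
Before assert v + 8 < 1: v < -7 and 2*m != 1 and 6*pos > 9 and 9*pos > 17
Answer: WP = v < -7 and 2*m != 1 and 6*pos > 9 and 9*pos > 17


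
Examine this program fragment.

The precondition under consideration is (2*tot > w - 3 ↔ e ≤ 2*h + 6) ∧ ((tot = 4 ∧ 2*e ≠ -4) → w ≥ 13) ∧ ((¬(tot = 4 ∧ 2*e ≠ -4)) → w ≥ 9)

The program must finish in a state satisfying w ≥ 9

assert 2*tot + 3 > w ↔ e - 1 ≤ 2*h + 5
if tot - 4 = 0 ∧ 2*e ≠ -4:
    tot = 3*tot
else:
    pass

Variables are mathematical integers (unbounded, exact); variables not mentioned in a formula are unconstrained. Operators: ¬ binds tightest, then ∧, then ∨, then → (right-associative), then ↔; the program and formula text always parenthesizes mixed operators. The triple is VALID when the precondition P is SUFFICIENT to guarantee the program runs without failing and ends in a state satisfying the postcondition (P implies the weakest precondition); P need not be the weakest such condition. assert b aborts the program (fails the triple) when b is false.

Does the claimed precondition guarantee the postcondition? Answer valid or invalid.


Working backward. After the program, w ≥ 9 must hold.
Then branch requires w ≥ 9; else branch requires w ≥ 9.
Before the if: ((tot = 4 ∧ 2*e ≠ -4) → w ≥ 9) ∧ ((¬(tot = 4 ∧ 2*e ≠ -4)) → w ≥ 9)
Before assert 2*tot + 3 > w ↔ e - 1 ≤ 2*h + 5: (2*tot > w - 3 ↔ e ≤ 2*h + 6) ∧ ((tot = 4 ∧ 2*e ≠ -4) → w ≥ 9) ∧ ((¬(tot = 4 ∧ 2*e ≠ -4)) → w ≥ 9)
The weakest precondition is (2*tot > w - 3 ↔ e ≤ 2*h + 6) ∧ ((tot = 4 ∧ 2*e ≠ -4) → w ≥ 9) ∧ ((¬(tot = 4 ∧ 2*e ≠ -4)) → w ≥ 9).
Check whether (2*tot > w - 3 ↔ e ≤ 2*h + 6) ∧ ((tot = 4 ∧ 2*e ≠ -4) → w ≥ 13) ∧ ((¬(tot = 4 ∧ 2*e ≠ -4)) → w ≥ 9) implies it.
Every state satisfying the precondition satisfies the weakest precondition: the implication holds.
Answer: valid


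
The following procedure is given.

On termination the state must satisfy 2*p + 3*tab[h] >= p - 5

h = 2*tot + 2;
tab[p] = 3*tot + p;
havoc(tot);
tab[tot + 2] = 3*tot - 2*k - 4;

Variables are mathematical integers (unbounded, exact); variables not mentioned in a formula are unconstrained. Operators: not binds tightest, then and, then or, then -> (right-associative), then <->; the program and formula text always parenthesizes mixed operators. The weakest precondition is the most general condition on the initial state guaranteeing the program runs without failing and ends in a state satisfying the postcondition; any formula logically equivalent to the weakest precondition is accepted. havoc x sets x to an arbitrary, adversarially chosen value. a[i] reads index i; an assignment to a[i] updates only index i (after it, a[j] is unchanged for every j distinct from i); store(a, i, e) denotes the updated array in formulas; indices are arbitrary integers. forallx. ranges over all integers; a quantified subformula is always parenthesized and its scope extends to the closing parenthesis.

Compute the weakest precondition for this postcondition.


Working backward. After the program, the postcondition 2*p + 3*tab[h] >= p - 5 must hold; in canonical form it is 3*tab[h] + p >= -5.
Before tab[tot + 2] := 3*tot - 2*k - 4: 3*store(tab, tot + 2, -2*k + 3*tot - 4)[h] + p >= -5
Before havoc tot: forall tot_1. 3*store(tab, tot_1 + 2, -2*k + 3*tot_1 - 4)[h] + p >= -5
Before tab[p] := 3*tot + p: forall tot_1. 3*store(store(tab, p, p + 3*tot), tot_1 + 2, -2*k + 3*tot_1 - 4)[h] + p >= -5
Before h := 2*tot + 2: forall tot_1. 3*store(store(tab, p, p + 3*tot), tot_1 + 2, -2*k + 3*tot_1 - 4)[2*tot + 2] + p >= -5
Answer: WP = forall tot_1. 3*store(store(tab, p, p + 3*tot), tot_1 + 2, -2*k + 3*tot_1 - 4)[2*tot + 2] + p >= -5


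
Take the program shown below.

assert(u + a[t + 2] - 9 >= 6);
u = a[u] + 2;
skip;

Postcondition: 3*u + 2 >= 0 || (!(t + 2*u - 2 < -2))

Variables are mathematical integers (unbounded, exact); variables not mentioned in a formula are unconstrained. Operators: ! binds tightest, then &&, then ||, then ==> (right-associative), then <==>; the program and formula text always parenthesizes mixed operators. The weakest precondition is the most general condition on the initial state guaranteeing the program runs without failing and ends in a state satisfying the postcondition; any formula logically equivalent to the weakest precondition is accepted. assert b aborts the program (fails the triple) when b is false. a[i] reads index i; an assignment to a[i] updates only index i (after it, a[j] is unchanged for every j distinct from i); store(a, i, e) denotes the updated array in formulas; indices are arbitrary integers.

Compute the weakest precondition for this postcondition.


Working backward. After the program, the postcondition 3*u + 2 >= 0 || (!(t + 2*u - 2 < -2)) must hold; in canonical form it is 3*u >= -2 || (!(t + 2*u < 0)).
Before skip: 3*u >= -2 || (!(t + 2*u < 0))
Before u := a[u] + 2: 3*a[u] >= -8 || (!(2*a[u] + t < -4))
Before assert u + a[t + 2] - 9 >= 6: a[t + 2] + u >= 15 && (3*a[u] >= -8 || (!(2*a[u] + t < -4)))
Answer: WP = a[t + 2] + u >= 15 && (3*a[u] >= -8 || (!(2*a[u] + t < -4)))


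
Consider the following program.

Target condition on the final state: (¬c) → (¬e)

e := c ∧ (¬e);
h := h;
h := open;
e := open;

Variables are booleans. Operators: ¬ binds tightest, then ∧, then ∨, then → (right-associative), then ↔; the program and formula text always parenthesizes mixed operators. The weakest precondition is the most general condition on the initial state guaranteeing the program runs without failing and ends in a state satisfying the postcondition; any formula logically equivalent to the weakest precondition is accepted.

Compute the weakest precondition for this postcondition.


Working backward. After the program, (¬c) → (¬e) must hold.
Before e := open: (¬c) → (¬open)
Before h := open: (¬c) → (¬open)
Before h := h: (¬c) → (¬open)
Before e := c ∧ (¬e): (¬c) → (¬open)
Answer: WP = (¬c) → (¬open)


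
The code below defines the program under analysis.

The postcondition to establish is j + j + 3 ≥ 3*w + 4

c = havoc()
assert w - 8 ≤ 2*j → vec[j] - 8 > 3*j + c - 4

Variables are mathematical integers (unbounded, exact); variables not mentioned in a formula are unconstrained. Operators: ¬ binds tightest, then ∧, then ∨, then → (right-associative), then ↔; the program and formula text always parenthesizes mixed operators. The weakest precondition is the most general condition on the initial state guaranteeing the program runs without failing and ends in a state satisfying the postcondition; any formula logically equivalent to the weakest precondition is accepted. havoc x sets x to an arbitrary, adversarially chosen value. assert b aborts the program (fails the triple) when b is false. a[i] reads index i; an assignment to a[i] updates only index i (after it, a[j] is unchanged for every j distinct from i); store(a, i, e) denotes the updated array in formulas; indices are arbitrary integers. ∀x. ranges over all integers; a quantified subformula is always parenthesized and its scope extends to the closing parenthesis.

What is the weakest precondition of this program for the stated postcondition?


Working backward. After the program, the postcondition j + j + 3 ≥ 3*w + 4 must hold; in canonical form it is 2*j ≥ 3*w + 1.
Before assert w - 8 ≤ 2*j → vec[j] - 8 > 3*j + c - 4: (w ≤ 2*j + 8 → vec[j] > c + 3*j + 4) ∧ 2*j ≥ 3*w + 1
Before havoc c: ∀c_1. ((w ≤ 2*j + 8 → vec[j] > c_1 + 3*j + 4) ∧ 2*j ≥ 3*w + 1)
Answer: WP = ∀c_1. ((w ≤ 2*j + 8 → vec[j] > c_1 + 3*j + 4) ∧ 2*j ≥ 3*w + 1)


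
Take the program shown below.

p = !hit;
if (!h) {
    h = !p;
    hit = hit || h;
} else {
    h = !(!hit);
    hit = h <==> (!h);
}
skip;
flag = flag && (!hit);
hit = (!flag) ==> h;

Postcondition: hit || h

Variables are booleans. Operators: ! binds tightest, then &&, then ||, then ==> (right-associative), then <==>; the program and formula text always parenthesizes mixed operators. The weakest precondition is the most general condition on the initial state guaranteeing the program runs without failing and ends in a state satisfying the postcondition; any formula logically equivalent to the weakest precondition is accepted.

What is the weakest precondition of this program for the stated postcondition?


Working backward. After the program, hit || h must hold.
Before hit := (!flag) ==> h: ((!flag) ==> h) || h
Before flag := flag && (!hit): ((!(flag && (!hit))) ==> h) || h
Before skip: ((!(flag && (!hit))) ==> h) || h
Then branch requires ((!(flag && (!(hit || (!p))))) ==> (!p)) || (!p); else branch requires ((!(flag && (!(hit <==> (!hit))))) ==> hit) || hit.
Before the if: ((!h) ==> (((!(flag && (!(hit || (!p))))) ==> (!p)) || (!p))) && (h ==> (((!(flag && (!(hit <==> (!hit))))) ==> hit) || hit))
Before p := !hit: ((!h) ==> (((!(flag && (!hit))) ==> hit) || hit)) && (h ==> (((!(flag && (!(hit <==> (!hit))))) ==> hit) || hit))
Answer: WP = ((!h) ==> (((!(flag && (!hit))) ==> hit) || hit)) && (h ==> (((!(flag && (!(hit <==> (!hit))))) ==> hit) || hit))


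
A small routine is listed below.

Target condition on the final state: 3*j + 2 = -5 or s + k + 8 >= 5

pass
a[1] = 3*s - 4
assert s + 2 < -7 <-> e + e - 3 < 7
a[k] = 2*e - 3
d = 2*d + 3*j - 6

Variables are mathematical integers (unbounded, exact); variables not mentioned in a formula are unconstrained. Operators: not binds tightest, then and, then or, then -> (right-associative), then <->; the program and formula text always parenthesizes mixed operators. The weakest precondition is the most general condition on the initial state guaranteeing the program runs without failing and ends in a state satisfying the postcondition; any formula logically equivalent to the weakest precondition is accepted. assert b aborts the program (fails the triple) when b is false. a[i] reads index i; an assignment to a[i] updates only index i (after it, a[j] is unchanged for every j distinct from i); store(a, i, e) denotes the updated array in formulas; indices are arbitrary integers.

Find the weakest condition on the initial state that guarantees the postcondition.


Working backward. After the program, the postcondition 3*j + 2 = -5 or s + k + 8 >= 5 must hold; in canonical form it is 3*j = -7 or k + s >= -3.
Before d := 2*d + 3*j - 6: 3*j = -7 or k + s >= -3
Before a[k] := 2*e - 3: 3*j = -7 or k + s >= -3
Before assert s + 2 < -7 <-> e + e - 3 < 7: (s < -9 <-> 2*e < 10) and (3*j = -7 or k + s >= -3)
Before a[1] := 3*s - 4: (s < -9 <-> 2*e < 10) and (3*j = -7 or k + s >= -3)
Before skip: (s < -9 <-> 2*e < 10) and (3*j = -7 or k + s >= -3)
Answer: WP = (s < -9 <-> 2*e < 10) and (3*j = -7 or k + s >= -3)


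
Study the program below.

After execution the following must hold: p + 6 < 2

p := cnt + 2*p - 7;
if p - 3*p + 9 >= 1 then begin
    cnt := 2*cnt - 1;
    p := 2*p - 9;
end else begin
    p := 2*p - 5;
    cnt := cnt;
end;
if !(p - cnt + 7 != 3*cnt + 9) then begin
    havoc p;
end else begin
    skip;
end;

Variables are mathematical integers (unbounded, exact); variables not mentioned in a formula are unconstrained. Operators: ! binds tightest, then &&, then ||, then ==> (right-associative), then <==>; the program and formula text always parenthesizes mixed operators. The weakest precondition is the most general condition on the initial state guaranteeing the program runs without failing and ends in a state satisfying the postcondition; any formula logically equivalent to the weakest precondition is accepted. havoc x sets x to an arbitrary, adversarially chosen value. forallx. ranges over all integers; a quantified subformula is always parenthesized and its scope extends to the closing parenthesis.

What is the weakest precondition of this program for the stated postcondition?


Working backward. After the program, the postcondition p + 6 < 2 must hold; in canonical form it is p < -4.
Then branch requires forall p_1. p_1 < -4; else branch requires p < -4.
Before the if: ((!(p != 4*cnt + 2)) ==> (forall p_1. p_1 < -4)) && (p != 4*cnt + 2 ==> p < -4)
Then branch requires ((!(2*p != 8*cnt + 7)) ==> (forall p_1. p_1 < -4)) && (2*p != 8*cnt + 7 ==> 2*p < 5); else branch requires ((!(2*p != 4*cnt + 7)) ==> (forall p_1. p_1 < -4)) && (2*p != 4*cnt + 7 ==> 2*p < 1).
Before the if: (2*p <= 8 ==> (((!(2*p != 8*cnt + 7)) ==> (forall p_1. p_1 < -4)) && (2*p != 8*cnt + 7 ==> 2*p < 5))) && ((!(2*p <= 8)) ==> (((!(2*p != 4*cnt + 7)) ==> (forall p_1. p_1 < -4)) && (2*p != 4*cnt + 7 ==> 2*p < 1)))
Before p := cnt + 2*p - 7: (2*cnt + 4*p <= 22 ==> (((!(4*p != 6*cnt + 21)) ==> (forall p_1. p_1 < -4)) && (4*p != 6*cnt + 21 ==> 2*cnt + 4*p < 19))) && ((!(2*cnt + 4*p <= 22)) ==> (((!(4*p != 2*cnt + 21)) ==> (forall p_1. p_1 < -4)) && (4*p != 2*cnt + 21 ==> 2*cnt + 4*p < 15)))
Answer: WP = (2*cnt + 4*p <= 22 ==> (((!(4*p != 6*cnt + 21)) ==> (forall p_1. p_1 < -4)) && (4*p != 6*cnt + 21 ==> 2*cnt + 4*p < 19))) && ((!(2*cnt + 4*p <= 22)) ==> (((!(4*p != 2*cnt + 21)) ==> (forall p_1. p_1 < -4)) && (4*p != 2*cnt + 21 ==> 2*cnt + 4*p < 15)))


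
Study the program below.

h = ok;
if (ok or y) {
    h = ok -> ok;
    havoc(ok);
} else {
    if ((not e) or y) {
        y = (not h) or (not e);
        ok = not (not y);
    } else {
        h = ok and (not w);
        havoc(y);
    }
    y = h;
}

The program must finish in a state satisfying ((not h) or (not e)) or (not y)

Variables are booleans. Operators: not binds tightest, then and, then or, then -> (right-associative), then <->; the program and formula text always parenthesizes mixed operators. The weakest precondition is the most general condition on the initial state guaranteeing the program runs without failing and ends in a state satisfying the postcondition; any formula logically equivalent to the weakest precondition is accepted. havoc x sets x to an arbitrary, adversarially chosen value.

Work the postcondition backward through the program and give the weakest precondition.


Working backward. After the program, the postcondition ((not h) or (not e)) or (not y) must hold; in canonical form it is (not h) or (not e) or (not y).
Then branch requires (not e) or (not y); else branch requires (((not e) or y) -> ((not h) or (not e))) and ((not ((not e) or y)) -> ((not (ok and (not w))) or (not e))).
Before the if: ((ok or y) -> ((not e) or (not y))) and ((not (ok or y)) -> ((((not e) or y) -> ((not h) or (not e))) and ((not ((not e) or y)) -> ((not (ok and (not w))) or (not e)))))
Before h := ok: ((ok or y) -> ((not e) or (not y))) and ((not (ok or y)) -> ((((not e) or y) -> ((not ok) or (not e))) and ((not ((not e) or y)) -> ((not (ok and (not w))) or (not e)))))
Answer: WP = ((ok or y) -> ((not e) or (not y))) and ((not (ok or y)) -> ((((not e) or y) -> ((not ok) or (not e))) and ((not ((not e) or y)) -> ((not (ok and (not w))) or (not e)))))


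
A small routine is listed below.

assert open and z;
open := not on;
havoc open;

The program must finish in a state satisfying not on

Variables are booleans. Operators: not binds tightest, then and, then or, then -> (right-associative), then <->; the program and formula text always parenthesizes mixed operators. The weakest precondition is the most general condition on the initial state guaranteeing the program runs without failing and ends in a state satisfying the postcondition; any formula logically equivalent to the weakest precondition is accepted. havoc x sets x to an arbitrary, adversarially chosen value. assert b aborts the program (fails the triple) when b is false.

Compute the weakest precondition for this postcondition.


Working backward. After the program, not on must hold.
Before havoc open: not on
Before open := not on: not on
Before assert open and z: open and z and (not on)
Answer: WP = open and z and (not on)


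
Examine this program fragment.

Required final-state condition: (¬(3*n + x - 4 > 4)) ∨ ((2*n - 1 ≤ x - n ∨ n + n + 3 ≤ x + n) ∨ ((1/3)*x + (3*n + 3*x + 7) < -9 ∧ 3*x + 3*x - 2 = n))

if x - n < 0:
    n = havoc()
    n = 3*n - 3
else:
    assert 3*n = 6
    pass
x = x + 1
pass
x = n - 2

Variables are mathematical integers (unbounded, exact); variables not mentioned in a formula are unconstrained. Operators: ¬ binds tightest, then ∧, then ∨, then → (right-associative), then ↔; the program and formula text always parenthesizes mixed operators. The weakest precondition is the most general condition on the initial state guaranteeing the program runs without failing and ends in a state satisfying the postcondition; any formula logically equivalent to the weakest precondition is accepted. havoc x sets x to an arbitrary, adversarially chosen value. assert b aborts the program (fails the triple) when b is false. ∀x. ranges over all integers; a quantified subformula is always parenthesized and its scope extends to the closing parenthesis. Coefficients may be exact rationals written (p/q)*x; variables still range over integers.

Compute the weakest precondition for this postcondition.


Working backward. After the program, the postcondition (¬(3*n + x - 4 > 4)) ∨ ((2*n - 1 ≤ x - n ∨ n + n + 3 ≤ x + n) ∨ ((1/3)*x + (3*n + 3*x + 7) < -9 ∧ 3*x + 3*x - 2 = n)) must hold; in canonical form it is (¬(3*n + x > 8)) ∨ 3*n ≤ x + 1 ∨ n ≤ x - 3 ∨ (3*n + (10/3)*x < -16 ∧ 6*x = n + 2).
Before x := n - 2: (¬(4*n > 10)) ∨ 2*n ≤ -1 ∨ ((19/3)*n < -28/3 ∧ 5*n = 14)
Before skip: (¬(4*n > 10)) ∨ 2*n ≤ -1 ∨ ((19/3)*n < -28/3 ∧ 5*n = 14)
Before x := x + 1: (¬(4*n > 10)) ∨ 2*n ≤ -1 ∨ ((19/3)*n < -28/3 ∧ 5*n = 14)
Then branch requires ∀n_1. ((¬(12*n_1 > 22)) ∨ 6*n_1 ≤ 5 ∨ (19*n_1 < 29/3 ∧ 15*n_1 = 29)); else branch requires 3*n = 6 ∧ ((¬(4*n > 10)) ∨ 2*n ≤ -1 ∨ ((19/3)*n < -28/3 ∧ 5*n = 14)).
Before the if: (x < n → (∀n_1. ((¬(12*n_1 > 22)) ∨ 6*n_1 ≤ 5 ∨ (19*n_1 < 29/3 ∧ 15*n_1 = 29)))) ∧ ((¬(x < n)) → (3*n = 6 ∧ ((¬(4*n > 10)) ∨ 2*n ≤ -1 ∨ ((19/3)*n < -28/3 ∧ 5*n = 14))))
Answer: WP = (x < n → (∀n_1. ((¬(12*n_1 > 22)) ∨ 6*n_1 ≤ 5 ∨ (19*n_1 < 29/3 ∧ 15*n_1 = 29)))) ∧ ((¬(x < n)) → (3*n = 6 ∧ ((¬(4*n > 10)) ∨ 2*n ≤ -1 ∨ ((19/3)*n < -28/3 ∧ 5*n = 14))))


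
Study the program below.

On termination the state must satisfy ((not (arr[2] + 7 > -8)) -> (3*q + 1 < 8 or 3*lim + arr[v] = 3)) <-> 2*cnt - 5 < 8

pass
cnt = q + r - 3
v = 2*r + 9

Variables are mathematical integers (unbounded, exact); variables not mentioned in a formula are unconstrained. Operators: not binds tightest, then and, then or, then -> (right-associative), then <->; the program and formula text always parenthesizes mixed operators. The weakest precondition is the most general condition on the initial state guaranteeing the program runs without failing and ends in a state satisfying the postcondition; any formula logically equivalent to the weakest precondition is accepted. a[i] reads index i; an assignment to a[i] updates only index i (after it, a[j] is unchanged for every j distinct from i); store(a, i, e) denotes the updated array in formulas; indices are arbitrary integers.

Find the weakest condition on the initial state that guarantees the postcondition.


Working backward. After the program, the postcondition ((not (arr[2] + 7 > -8)) -> (3*q + 1 < 8 or 3*lim + arr[v] = 3)) <-> 2*cnt - 5 < 8 must hold; in canonical form it is ((not (arr[2] > -15)) -> (3*q < 7 or arr[v] + 3*lim = 3)) <-> 2*cnt < 13.
Before v := 2*r + 9: ((not (arr[2] > -15)) -> (3*q < 7 or arr[2*r + 9] + 3*lim = 3)) <-> 2*cnt < 13
Before cnt := q + r - 3: ((not (arr[2] > -15)) -> (3*q < 7 or arr[2*r + 9] + 3*lim = 3)) <-> 2*q + 2*r < 19
Before skip: ((not (arr[2] > -15)) -> (3*q < 7 or arr[2*r + 9] + 3*lim = 3)) <-> 2*q + 2*r < 19
Answer: WP = ((not (arr[2] > -15)) -> (3*q < 7 or arr[2*r + 9] + 3*lim = 3)) <-> 2*q + 2*r < 19


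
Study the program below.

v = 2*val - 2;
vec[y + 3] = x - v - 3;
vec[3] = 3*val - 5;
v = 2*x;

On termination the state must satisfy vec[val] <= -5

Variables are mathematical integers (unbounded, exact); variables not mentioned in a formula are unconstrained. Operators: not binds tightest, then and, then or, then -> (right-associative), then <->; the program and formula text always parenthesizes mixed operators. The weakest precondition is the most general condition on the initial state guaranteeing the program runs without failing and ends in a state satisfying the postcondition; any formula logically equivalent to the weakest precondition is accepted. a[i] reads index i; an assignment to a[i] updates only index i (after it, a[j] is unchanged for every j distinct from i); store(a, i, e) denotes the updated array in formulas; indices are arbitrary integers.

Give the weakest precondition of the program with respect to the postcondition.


Working backward. After the program, vec[val] <= -5 must hold.
Before v := 2*x: vec[val] <= -5
Before vec[3] := 3*val - 5: store(vec, 3, 3*val - 5)[val] <= -5
Before vec[y + 3] := x - v - 3: store(store(vec, y + 3, -v + x - 3), 3, 3*val - 5)[val] <= -5
Before v := 2*val - 2: store(store(vec, y + 3, -2*val + x - 1), 3, 3*val - 5)[val] <= -5
Answer: WP = store(store(vec, y + 3, -2*val + x - 1), 3, 3*val - 5)[val] <= -5


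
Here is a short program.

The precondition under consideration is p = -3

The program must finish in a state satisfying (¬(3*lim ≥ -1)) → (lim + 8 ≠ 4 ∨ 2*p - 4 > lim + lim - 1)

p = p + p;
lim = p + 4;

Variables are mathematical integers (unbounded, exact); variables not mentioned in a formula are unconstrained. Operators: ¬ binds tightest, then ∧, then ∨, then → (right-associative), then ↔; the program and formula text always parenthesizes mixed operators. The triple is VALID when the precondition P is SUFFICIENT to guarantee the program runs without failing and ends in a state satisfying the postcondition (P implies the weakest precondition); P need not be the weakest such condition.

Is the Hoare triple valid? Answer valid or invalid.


Working backward. After the program, the postcondition (¬(3*lim ≥ -1)) → (lim + 8 ≠ 4 ∨ 2*p - 4 > lim + lim - 1) must hold; in canonical form it is (¬(3*lim ≥ -1)) → (lim ≠ -4 ∨ 2*p > 2*lim + 3).
Before lim := p + 4: (¬(3*p ≥ -13)) → p ≠ -8
Before p := p + p: (¬(6*p ≥ -13)) → 2*p ≠ -8
The weakest precondition is (¬(6*p ≥ -13)) → 2*p ≠ -8.
Check whether p = -3 implies it.
Every state satisfying the precondition satisfies the weakest precondition: the implication holds.
Answer: valid


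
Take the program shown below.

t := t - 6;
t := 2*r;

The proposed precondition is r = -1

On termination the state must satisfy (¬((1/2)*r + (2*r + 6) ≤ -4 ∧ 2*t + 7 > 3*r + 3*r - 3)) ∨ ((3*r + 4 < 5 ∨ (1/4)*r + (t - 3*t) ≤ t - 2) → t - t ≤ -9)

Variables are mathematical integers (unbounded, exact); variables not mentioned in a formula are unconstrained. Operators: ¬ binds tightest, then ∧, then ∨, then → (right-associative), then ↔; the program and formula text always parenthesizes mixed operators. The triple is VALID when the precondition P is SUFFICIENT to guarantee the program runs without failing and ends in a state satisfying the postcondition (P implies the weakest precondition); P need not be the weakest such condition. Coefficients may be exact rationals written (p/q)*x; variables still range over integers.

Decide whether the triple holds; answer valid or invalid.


Working backward. After the program, the postcondition (¬((1/2)*r + (2*r + 6) ≤ -4 ∧ 2*t + 7 > 3*r + 3*r - 3)) ∨ ((3*r + 4 < 5 ∨ (1/4)*r + (t - 3*t) ≤ t - 2) → t - t ≤ -9) must hold; in canonical form it is (¬((5/2)*r ≤ -10 ∧ 2*t > 6*r - 10)) ∨ (¬(3*r < 1 ∨ (1/4)*r ≤ 3*t - 2)).
Before t := 2*r: (¬((5/2)*r ≤ -10 ∧ 2*r < 10)) ∨ (¬(3*r < 1 ∨ (23/4)*r ≥ 2))
Before t := t - 6: (¬((5/2)*r ≤ -10 ∧ 2*r < 10)) ∨ (¬(3*r < 1 ∨ (23/4)*r ≥ 2))
The weakest precondition is (¬((5/2)*r ≤ -10 ∧ 2*r < 10)) ∨ (¬(3*r < 1 ∨ (23/4)*r ≥ 2)).
Check whether r = -1 implies it.
Every state satisfying the precondition satisfies the weakest precondition: the implication holds.
Answer: valid
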